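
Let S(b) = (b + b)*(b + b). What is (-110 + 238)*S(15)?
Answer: 115200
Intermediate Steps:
S(b) = 4*b² (S(b) = (2*b)*(2*b) = 4*b²)
(-110 + 238)*S(15) = (-110 + 238)*(4*15²) = 128*(4*225) = 128*900 = 115200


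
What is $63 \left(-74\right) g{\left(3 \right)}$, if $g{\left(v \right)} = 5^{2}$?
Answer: $-116550$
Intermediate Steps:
$g{\left(v \right)} = 25$
$63 \left(-74\right) g{\left(3 \right)} = 63 \left(-74\right) 25 = \left(-4662\right) 25 = -116550$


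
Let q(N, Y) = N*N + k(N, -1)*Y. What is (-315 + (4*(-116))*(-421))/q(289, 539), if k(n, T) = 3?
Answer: 195029/85138 ≈ 2.2907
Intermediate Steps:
q(N, Y) = N² + 3*Y (q(N, Y) = N*N + 3*Y = N² + 3*Y)
(-315 + (4*(-116))*(-421))/q(289, 539) = (-315 + (4*(-116))*(-421))/(289² + 3*539) = (-315 - 464*(-421))/(83521 + 1617) = (-315 + 195344)/85138 = 195029*(1/85138) = 195029/85138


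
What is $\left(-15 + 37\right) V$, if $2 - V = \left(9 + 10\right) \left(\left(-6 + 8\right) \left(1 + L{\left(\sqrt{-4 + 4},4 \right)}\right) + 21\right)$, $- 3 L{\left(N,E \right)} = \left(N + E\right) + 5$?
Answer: $-7062$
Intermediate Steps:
$L{\left(N,E \right)} = - \frac{5}{3} - \frac{E}{3} - \frac{N}{3}$ ($L{\left(N,E \right)} = - \frac{\left(N + E\right) + 5}{3} = - \frac{\left(E + N\right) + 5}{3} = - \frac{5 + E + N}{3} = - \frac{5}{3} - \frac{E}{3} - \frac{N}{3}$)
$V = -321$ ($V = 2 - \left(9 + 10\right) \left(\left(-6 + 8\right) \left(1 - \left(3 + \frac{\sqrt{-4 + 4}}{3}\right)\right) + 21\right) = 2 - 19 \left(2 \left(1 - \left(3 + 0\right)\right) + 21\right) = 2 - 19 \left(2 \left(1 - 3\right) + 21\right) = 2 - 19 \left(2 \left(-2\right) + 21\right) = 2 - 19 \left(-4 + 21\right) = 2 - 19 \cdot 17 = 2 - 323 = -321$)
$\left(-15 + 37\right) V = \left(-15 + 37\right) \left(-321\right) = 22 \left(-321\right) = -7062$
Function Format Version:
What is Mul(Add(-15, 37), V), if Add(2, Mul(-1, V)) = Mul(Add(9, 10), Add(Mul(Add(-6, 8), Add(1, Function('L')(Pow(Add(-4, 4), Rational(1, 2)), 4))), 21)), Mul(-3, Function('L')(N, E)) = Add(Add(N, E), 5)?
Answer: -7062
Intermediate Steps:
Function('L')(N, E) = Add(Rational(-5, 3), Mul(Rational(-1, 3), E), Mul(Rational(-1, 3), N)) (Function('L')(N, E) = Mul(Rational(-1, 3), Add(Add(N, E), 5)) = Mul(Rational(-1, 3), Add(Add(E, N), 5)) = Mul(Rational(-1, 3), Add(5, E, N)) = Add(Rational(-5, 3), Mul(Rational(-1, 3), E), Mul(Rational(-1, 3), N)))
V = -321 (V = Add(2, Mul(-1, Mul(Add(9, 10), Add(Mul(Add(-6, 8), Add(1, Add(Rational(-5, 3), Mul(Rational(-1, 3), 4), Mul(Rational(-1, 3), Pow(Add(-4, 4), Rational(1, 2)))))), 21)))) = Add(2, Mul(-1, Mul(19, Add(Mul(2, Add(1, Add(Rational(-5, 3), Rational(-4, 3), Mul(Rational(-1, 3), Pow(0, Rational(1, 2)))))), 21)))) = Add(2, Mul(-1, Mul(19, Add(Mul(2, Add(1, Add(Rational(-5, 3), Rational(-4, 3), Mul(Rational(-1, 3), 0)))), 21)))) = Add(2, Mul(-1, Mul(19, Add(Mul(2, Add(1, Add(Rational(-5, 3), Rational(-4, 3), 0))), 21)))) = Add(2, Mul(-1, Mul(19, Add(Mul(2, Add(1, -3)), 21)))) = Add(2, Mul(-1, Mul(19, Add(Mul(2, -2), 21)))) = Add(2, Mul(-1, Mul(19, Add(-4, 21)))) = Add(2, Mul(-1, Mul(19, 17))) = Add(2, Mul(-1, 323)) = Add(2, -323) = -321)
Mul(Add(-15, 37), V) = Mul(Add(-15, 37), -321) = Mul(22, -321) = -7062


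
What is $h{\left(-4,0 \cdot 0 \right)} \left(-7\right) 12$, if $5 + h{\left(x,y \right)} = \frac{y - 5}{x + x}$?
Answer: $\frac{735}{2} \approx 367.5$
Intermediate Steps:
$h{\left(x,y \right)} = -5 + \frac{-5 + y}{2 x}$ ($h{\left(x,y \right)} = -5 + \frac{y - 5}{x + x} = -5 + \frac{-5 + y}{2 x}$)
$h{\left(-4,0 \cdot 0 \right)} \left(-7\right) 12 = \frac{-5 + 0 \cdot 0 - -40}{2 \left(-4\right)} \left(-7\right) 12 = \frac{1}{2} \left(- \frac{1}{4}\right) \left(-5 + 0 + 40\right) \left(-7\right) 12 = \frac{1}{2} \left(- \frac{1}{4}\right) 35 \left(-7\right) 12 = \left(- \frac{35}{8}\right) \left(-7\right) 12 = \frac{245}{8} \cdot 12 = \frac{735}{2}$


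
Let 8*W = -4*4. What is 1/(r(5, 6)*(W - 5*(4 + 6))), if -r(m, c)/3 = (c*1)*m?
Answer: 1/4680 ≈ 0.00021368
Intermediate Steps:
r(m, c) = -3*c*m (r(m, c) = -3*c*1*m = -3*c*m)
W = -2 (W = (-4*4)/8 = (⅛)*(-16) = -2)
1/(r(5, 6)*(W - 5*(4 + 6))) = 1/((-3*6*5)*(-2 - 5*(4 + 6))) = 1/(-90*(-2 - 5*10)) = 1/(-90*(-2 - 50)) = 1/(-90*(-52)) = 1/4680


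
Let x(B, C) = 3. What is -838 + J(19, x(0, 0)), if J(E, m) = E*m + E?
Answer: -762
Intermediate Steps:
J(E, m) = E + E*m
-838 + J(19, x(0, 0)) = -838 + 19*(1 + 3) = -838 + 19*4 = -838 + 76 = -762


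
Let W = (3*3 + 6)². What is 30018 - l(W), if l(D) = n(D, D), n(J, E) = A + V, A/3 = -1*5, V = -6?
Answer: 30039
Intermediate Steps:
A = -15 (A = 3*(-1*5) = 3*(-5) = -15)
W = 225 (W = (9 + 6)² = 15² = 225)
n(J, E) = -21 (n(J, E) = -15 - 6 = -21)
l(D) = -21
30018 - l(W) = 30018 - 1*(-21) = 30018 + 21 = 30039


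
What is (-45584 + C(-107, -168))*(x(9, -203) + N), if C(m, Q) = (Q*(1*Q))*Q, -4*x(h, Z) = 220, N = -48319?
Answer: 231576786784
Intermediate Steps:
x(h, Z) = -55 (x(h, Z) = -¼*220 = -55)
C(m, Q) = Q³ (C(m, Q) = (Q*Q)*Q = Q²*Q = Q³)
(-45584 + C(-107, -168))*(x(9, -203) + N) = (-45584 + (-168)³)*(-55 - 48319) = (-45584 - 4741632)*(-48374) = -4787216*(-48374) = 231576786784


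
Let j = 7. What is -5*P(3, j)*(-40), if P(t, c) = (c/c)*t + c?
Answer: 2000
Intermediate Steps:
P(t, c) = c + t (P(t, c) = 1*t + c = t + c = c + t)
-5*P(3, j)*(-40) = -5*(7 + 3)*(-40) = -5*10*(-40) = -50*(-40) = 2000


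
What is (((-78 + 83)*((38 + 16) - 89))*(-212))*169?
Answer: 6269900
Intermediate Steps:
(((-78 + 83)*((38 + 16) - 89))*(-212))*169 = ((5*(54 - 89))*(-212))*169 = ((5*(-35))*(-212))*169 = -175*(-212)*169 = 37100*169 = 6269900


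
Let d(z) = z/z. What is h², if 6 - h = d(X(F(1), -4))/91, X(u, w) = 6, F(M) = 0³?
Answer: 297025/8281 ≈ 35.868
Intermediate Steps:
F(M) = 0
d(z) = 1
h = 545/91 (h = 6 - 1/91 = 545/91 ≈ 5.9890)
h² = (545/91)² = 297025/8281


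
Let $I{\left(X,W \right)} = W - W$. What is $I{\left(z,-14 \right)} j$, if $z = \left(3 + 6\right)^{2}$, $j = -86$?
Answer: $0$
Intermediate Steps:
$z = 81$ ($z = 9^{2} = 81$)
$I{\left(X,W \right)} = 0$
$I{\left(z,-14 \right)} j = 0 \left(-86\right) = 0$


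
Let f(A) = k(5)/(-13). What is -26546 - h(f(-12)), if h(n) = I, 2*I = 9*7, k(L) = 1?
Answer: -53155/2 ≈ -26578.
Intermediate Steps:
I = 63/2 (I = (9*7)/2 = (½)*63 = 63/2 ≈ 31.500)
f(A) = -1/13 (f(A) = 1/(-13) = 1*(-1/13) = -1/13)
h(n) = 63/2
-26546 - h(f(-12)) = -26546 - 1*63/2 = -26546 - 63/2 = -53155/2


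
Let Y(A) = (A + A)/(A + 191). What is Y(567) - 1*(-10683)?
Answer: 4049424/379 ≈ 10685.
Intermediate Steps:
Y(A) = 2*A/(191 + A) (Y(A) = (2*A)/(191 + A) = 2*A/(191 + A))
Y(567) - 1*(-10683) = 2*567/(191 + 567) - 1*(-10683) = 2*567/758 + 10683 = 2*567*(1/758) + 10683 = 567/379 + 10683 = 4049424/379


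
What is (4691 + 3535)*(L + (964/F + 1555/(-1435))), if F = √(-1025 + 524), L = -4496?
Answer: -10616993838/287 - 2643288*I*√501/167 ≈ -3.6993e+7 - 3.5428e+5*I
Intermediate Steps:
F = I*√501 (F = √(-501) = I*√501 ≈ 22.383*I)
(4691 + 3535)*(L + (964/F + 1555/(-1435))) = (4691 + 3535)*(-4496 + (964/((I*√501)) + 1555/(-1435))) = 8226*(-4496 + (964*(-I*√501/501) + 1555*(-1/1435))) = 8226*(-4496 + (-964*I*√501/501 - 311/287)) = 8226*(-4496 + (-311/287 - 964*I*√501/501)) = 8226*(-1290663/287 - 964*I*√501/501) = -10616993838/287 - 2643288*I*√501/167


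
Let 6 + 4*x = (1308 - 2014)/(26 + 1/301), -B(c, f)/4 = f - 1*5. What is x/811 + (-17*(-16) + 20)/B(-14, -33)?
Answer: 460916935/241212486 ≈ 1.9108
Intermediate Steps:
B(c, f) = 20 - 4*f (B(c, f) = -4*(f - 1*5) = -4*(f - 5) = -4*(-5 + f) = 20 - 4*f)
x = -64867/7827 (x = -3/2 + ((1308 - 2014)/(26 + 1/301))/4 = -3/2 + (-706/(26 + 1/301))/4 = -3/2 + (-706/7827/301)/4 = -3/2 + (-706*301/7827)/4 = -3/2 + (1/4)*(-212506/7827) = -3/2 - 106253/15654 = -64867/7827 ≈ -8.2876)
x/811 + (-17*(-16) + 20)/B(-14, -33) = -64867/7827/811 + (-17*(-16) + 20)/(20 - 4*(-33)) = -64867/7827*1/811 + (272 + 20)/(20 + 132) = -64867/6347697 + 292/152 = -64867/6347697 + 292*(1/152) = -64867/6347697 + 73/38 = 460916935/241212486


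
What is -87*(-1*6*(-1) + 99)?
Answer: -9135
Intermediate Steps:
-87*(-1*6*(-1) + 99) = -87*(-6*(-1) + 99) = -87*(6 + 99) = -87*105 = -9135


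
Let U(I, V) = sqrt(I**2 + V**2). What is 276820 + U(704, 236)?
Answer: 276820 + 4*sqrt(34457) ≈ 2.7756e+5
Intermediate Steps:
276820 + U(704, 236) = 276820 + sqrt(704**2 + 236**2) = 276820 + sqrt(495616 + 55696) = 276820 + sqrt(551312) = 276820 + 4*sqrt(34457)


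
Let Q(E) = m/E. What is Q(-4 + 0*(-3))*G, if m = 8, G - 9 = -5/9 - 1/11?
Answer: -1654/99 ≈ -16.707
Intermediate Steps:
G = 827/99 (G = 9 + (-5/9 - 1/11) = 9 - 64/99 = 827/99 ≈ 8.3535)
Q(E) = 8/E
Q(-4 + 0*(-3))*G = (8/(-4 + 0*(-3)))*(827/99) = (8/(-4 + 0))*(827/99) = (8/(-4))*(827/99) = (8*(-¼))*(827/99) = -2*827/99 = -1654/99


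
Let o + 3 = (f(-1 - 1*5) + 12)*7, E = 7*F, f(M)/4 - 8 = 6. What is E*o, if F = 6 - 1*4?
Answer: 6622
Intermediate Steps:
f(M) = 56 (f(M) = 32 + 4*6 = 32 + 24 = 56)
F = 2 (F = 6 - 4 = 2)
E = 14 (E = 7*2 = 14)
o = 473 (o = -3 + (56 + 12)*7 = -3 + 68*7 = -3 + 476 = 473)
E*o = 14*473 = 6622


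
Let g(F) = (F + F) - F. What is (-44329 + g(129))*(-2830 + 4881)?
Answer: -90654200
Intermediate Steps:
g(F) = F (g(F) = 2*F - F = F)
(-44329 + g(129))*(-2830 + 4881) = (-44329 + 129)*(-2830 + 4881) = -44200*2051 = -90654200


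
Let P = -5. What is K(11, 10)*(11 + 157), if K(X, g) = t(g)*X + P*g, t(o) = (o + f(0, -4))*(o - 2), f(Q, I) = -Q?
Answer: 139440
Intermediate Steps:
t(o) = o*(-2 + o) (t(o) = (o - 1*0)*(o - 2) = (o + 0)*(-2 + o) = o*(-2 + o))
K(X, g) = -5*g + X*g*(-2 + g) (K(X, g) = (g*(-2 + g))*X - 5*g = X*g*(-2 + g) - 5*g = -5*g + X*g*(-2 + g))
K(11, 10)*(11 + 157) = (10*(-5 + 11*(-2 + 10)))*(11 + 157) = (10*(-5 + 11*8))*168 = (10*(-5 + 88))*168 = (10*83)*168 = 830*168 = 139440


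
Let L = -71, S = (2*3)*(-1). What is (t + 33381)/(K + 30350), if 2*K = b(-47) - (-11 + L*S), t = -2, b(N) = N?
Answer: 33379/30119 ≈ 1.1082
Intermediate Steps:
S = -6 (S = 6*(-1) = -6)
K = -231 (K = (-47 - (-11 - 71*(-6)))/2 = (-47 - (-11 + 426))/2 = (-47 - 1*415)/2 = (-47 - 415)/2 = (½)*(-462) = -231)
(t + 33381)/(K + 30350) = (-2 + 33381)/(-231 + 30350) = 33379/30119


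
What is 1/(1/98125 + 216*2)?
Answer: 98125/42390001 ≈ 0.0023148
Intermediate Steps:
1/(1/98125 + 216*2) = 1/(1/98125 + 432) = 1/(42390001/98125) = 98125/42390001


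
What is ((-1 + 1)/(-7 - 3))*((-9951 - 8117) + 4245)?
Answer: 0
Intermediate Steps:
((-1 + 1)/(-7 - 3))*((-9951 - 8117) + 4245) = (0/(-10))*(-18068 + 4245) = (0*(-⅒))*(-13823) = 0*(-13823) = 0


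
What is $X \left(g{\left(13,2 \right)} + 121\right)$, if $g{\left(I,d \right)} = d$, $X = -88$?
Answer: $-10824$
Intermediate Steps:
$X \left(g{\left(13,2 \right)} + 121\right) = - 88 \left(2 + 121\right) = \left(-88\right) 123 = -10824$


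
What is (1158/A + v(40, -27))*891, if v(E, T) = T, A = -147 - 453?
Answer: -2577663/100 ≈ -25777.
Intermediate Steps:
A = -600
(1158/A + v(40, -27))*891 = (1158/(-600) - 27)*891 = (1158*(-1/600) - 27)*891 = (-193/100 - 27)*891 = -2893/100*891 = -2577663/100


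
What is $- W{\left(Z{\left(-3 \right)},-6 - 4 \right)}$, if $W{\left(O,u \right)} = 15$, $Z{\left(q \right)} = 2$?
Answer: $-15$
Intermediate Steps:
$- W{\left(Z{\left(-3 \right)},-6 - 4 \right)} = \left(-1\right) 15 = -15$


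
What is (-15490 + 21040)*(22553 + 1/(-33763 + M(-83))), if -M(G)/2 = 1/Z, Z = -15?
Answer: 63391039750200/506443 ≈ 1.2517e+8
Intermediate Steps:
M(G) = 2/15 (M(G) = -2/(-15) = -2*(-1/15) = 2/15)
(-15490 + 21040)*(22553 + 1/(-33763 + M(-83))) = (-15490 + 21040)*(22553 + 1/(-33763 + 2/15)) = 5550*(22553 + 1/(-506443/15)) = 5550*(22553 - 15/506443) = 5550*(11421808964/506443) = 63391039750200/506443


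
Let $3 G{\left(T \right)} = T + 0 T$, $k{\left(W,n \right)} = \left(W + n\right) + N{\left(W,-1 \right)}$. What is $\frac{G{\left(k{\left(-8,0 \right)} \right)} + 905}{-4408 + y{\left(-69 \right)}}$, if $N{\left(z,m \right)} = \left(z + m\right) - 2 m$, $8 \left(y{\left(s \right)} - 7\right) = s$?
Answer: $- \frac{2400}{11759} \approx -0.2041$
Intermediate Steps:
$y{\left(s \right)} = 7 + \frac{s}{8}$
$N{\left(z,m \right)} = z - m$ ($N{\left(z,m \right)} = \left(m + z\right) - 2 m = z - m$)
$k{\left(W,n \right)} = 1 + n + 2 W$ ($k{\left(W,n \right)} = \left(W + n\right) + \left(W - -1\right) = \left(W + n\right) + \left(W + 1\right) = \left(W + n\right) + \left(1 + W\right) = 1 + n + 2 W$)
$G{\left(T \right)} = \frac{T}{3}$ ($G{\left(T \right)} = \frac{T + 0 T}{3} = \frac{T + 0}{3} = \frac{T}{3}$)
$\frac{G{\left(k{\left(-8,0 \right)} \right)} + 905}{-4408 + y{\left(-69 \right)}} = \frac{\frac{1 + 0 + 2 \left(-8\right)}{3} + 905}{-4408 + \left(7 + \frac{1}{8} \left(-69\right)\right)} = \frac{\frac{1 + 0 - 16}{3} + 905}{-4408 + \left(7 - \frac{69}{8}\right)} = \frac{\frac{1}{3} \left(-15\right) + 905}{-4408 - \frac{13}{8}} = \frac{-5 + 905}{- \frac{35277}{8}} = 900 \left(- \frac{8}{35277}\right) = - \frac{2400}{11759}$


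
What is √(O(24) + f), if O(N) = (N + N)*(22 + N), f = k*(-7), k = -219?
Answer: √3741 ≈ 61.164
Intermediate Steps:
f = 1533 (f = -219*(-7) = 1533)
O(N) = 2*N*(22 + N) (O(N) = (2*N)*(22 + N) = 2*N*(22 + N))
√(O(24) + f) = √(2*24*(22 + 24) + 1533) = √(2*24*46 + 1533) = √(2208 + 1533) = √3741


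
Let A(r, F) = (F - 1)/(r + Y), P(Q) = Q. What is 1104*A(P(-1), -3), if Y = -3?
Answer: 1104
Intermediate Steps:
A(r, F) = (-1 + F)/(-3 + r) (A(r, F) = (F - 1)/(r - 3) = (-1 + F)/(-3 + r))
1104*A(P(-1), -3) = 1104*((-1 - 3)/(-3 - 1)) = 1104*(-4/(-4)) = 1104*(-¼*(-4)) = 1104*1 = 1104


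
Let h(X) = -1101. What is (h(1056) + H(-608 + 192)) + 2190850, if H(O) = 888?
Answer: 2190637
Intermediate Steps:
(h(1056) + H(-608 + 192)) + 2190850 = (-1101 + 888) + 2190850 = -213 + 2190850 = 2190637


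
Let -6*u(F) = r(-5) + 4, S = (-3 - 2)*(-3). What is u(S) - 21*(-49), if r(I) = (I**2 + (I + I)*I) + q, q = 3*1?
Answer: 3046/3 ≈ 1015.3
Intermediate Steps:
q = 3
r(I) = 3 + 3*I**2 (r(I) = (I**2 + (I + I)*I) + 3 = (I**2 + (2*I)*I) + 3 = (I**2 + 2*I**2) + 3 = 3*I**2 + 3 = 3 + 3*I**2)
S = 15 (S = -5*(-3) = 15)
u(F) = -41/3 (u(F) = -((3 + 3*(-5)**2) + 4)/6 = -((3 + 3*25) + 4)/6 = -((3 + 75) + 4)/6 = -(78 + 4)/6 = -1/6*82 = -41/3)
u(S) - 21*(-49) = -41/3 - 21*(-49) = -41/3 + 1029 = 3046/3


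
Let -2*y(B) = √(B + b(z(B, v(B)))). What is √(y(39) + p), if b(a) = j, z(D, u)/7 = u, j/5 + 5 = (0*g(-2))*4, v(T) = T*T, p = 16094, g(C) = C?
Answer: √(64376 - 2*√14)/2 ≈ 126.85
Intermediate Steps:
v(T) = T²
j = -25 (j = -25 + 5*((0*(-2))*4) = -25 + 5*(0*4) = -25 + 5*0 = -25 + 0 = -25)
z(D, u) = 7*u
b(a) = -25
y(B) = -√(-25 + B)/2 (y(B) = -√(B - 25)/2 = -√(-25 + B)/2)
√(y(39) + p) = √(-√(-25 + 39)/2 + 16094) = √(-√14/2 + 16094) = √(16094 - √14/2)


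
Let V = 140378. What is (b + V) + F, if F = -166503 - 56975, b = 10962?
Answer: -72138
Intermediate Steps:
F = -223478
(b + V) + F = (10962 + 140378) - 223478 = 151340 - 223478 = -72138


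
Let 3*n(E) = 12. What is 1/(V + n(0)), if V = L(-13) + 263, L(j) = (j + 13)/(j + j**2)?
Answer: 1/267 ≈ 0.0037453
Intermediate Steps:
L(j) = (13 + j)/(j + j**2)
n(E) = 4 (n(E) = (1/3)*12 = 4)
V = 263 (V = (13 - 13)/((-13)*(1 - 13)) + 263 = -1/13*0/(-12) + 263 = -1/13*(-1/12)*0 + 263 = 0 + 263 = 263)
1/(V + n(0)) = 1/(263 + 4) = 1/267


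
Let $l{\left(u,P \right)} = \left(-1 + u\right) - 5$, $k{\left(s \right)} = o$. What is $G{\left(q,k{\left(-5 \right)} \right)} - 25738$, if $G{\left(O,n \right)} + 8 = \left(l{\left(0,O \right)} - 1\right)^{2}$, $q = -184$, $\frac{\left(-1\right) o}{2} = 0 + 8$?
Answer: $-25697$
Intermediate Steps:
$o = -16$ ($o = - 2 \left(0 + 8\right) = \left(-2\right) 8 = -16$)
$k{\left(s \right)} = -16$
$l{\left(u,P \right)} = -6 + u$
$G{\left(O,n \right)} = 41$ ($G{\left(O,n \right)} = -8 + \left(\left(-6 + 0\right) - 1\right)^{2} = -8 + \left(-6 - 1\right)^{2} = -8 + \left(-7\right)^{2} = -8 + 49 = 41$)
$G{\left(q,k{\left(-5 \right)} \right)} - 25738 = 41 - 25738 = -25697$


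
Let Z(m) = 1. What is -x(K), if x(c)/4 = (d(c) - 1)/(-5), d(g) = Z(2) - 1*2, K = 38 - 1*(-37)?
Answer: -8/5 ≈ -1.6000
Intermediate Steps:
K = 75 (K = 38 + 37 = 75)
d(g) = -1 (d(g) = 1 - 1*2 = 1 - 2 = -1)
x(c) = 8/5 (x(c) = 4*((-1 - 1)/(-5)) = 4*(-2*(-1/5)) = 4*(2/5) = 8/5)
-x(K) = -1*8/5 = -8/5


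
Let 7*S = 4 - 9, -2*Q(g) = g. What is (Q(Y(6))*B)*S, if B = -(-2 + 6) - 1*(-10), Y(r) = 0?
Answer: 0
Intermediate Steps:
Q(g) = -g/2
S = -5/7 (S = (4 - 9)/7 = (1/7)*(-5) = -5/7 ≈ -0.71429)
B = 6 (B = -1*4 + 10 = -4 + 10 = 6)
(Q(Y(6))*B)*S = (-1/2*0*6)*(-5/7) = (0*6)*(-5/7) = 0*(-5/7) = 0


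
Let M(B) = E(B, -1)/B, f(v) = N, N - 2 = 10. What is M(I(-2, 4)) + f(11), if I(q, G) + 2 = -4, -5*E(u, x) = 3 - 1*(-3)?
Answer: 61/5 ≈ 12.200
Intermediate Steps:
N = 12 (N = 2 + 10 = 12)
E(u, x) = -6/5 (E(u, x) = -(3 - 1*(-3))/5 = -(3 + 3)/5 = -⅕*6 = -6/5)
f(v) = 12
I(q, G) = -6 (I(q, G) = -2 - 4 = -6)
M(B) = -6/(5*B)
M(I(-2, 4)) + f(11) = -6/5/(-6) + 12 = -6/5*(-⅙) + 12 = ⅕ + 12 = 61/5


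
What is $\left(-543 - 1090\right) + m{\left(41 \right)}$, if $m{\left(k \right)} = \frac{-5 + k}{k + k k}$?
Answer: $- \frac{468665}{287} \approx -1633.0$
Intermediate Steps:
$m{\left(k \right)} = \frac{-5 + k}{k + k^{2}}$
$\left(-543 - 1090\right) + m{\left(41 \right)} = \left(-543 - 1090\right) + \frac{-5 + 41}{41 \left(1 + 41\right)} = -1633 + \frac{1}{41} \cdot \frac{1}{42} \cdot 36 = -1633 + \frac{6}{287} = - \frac{468665}{287}$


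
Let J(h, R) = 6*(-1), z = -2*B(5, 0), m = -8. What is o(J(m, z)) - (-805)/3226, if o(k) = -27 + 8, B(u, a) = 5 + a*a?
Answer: -60489/3226 ≈ -18.750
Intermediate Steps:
B(u, a) = 5 + a**2
z = -10 (z = -2*(5 + 0**2) = -2*(5 + 0) = -2*5 = -10)
J(h, R) = -6
o(k) = -19
o(J(m, z)) - (-805)/3226 = -19 - (-805)/3226 = -19 - 1*(-805/3226) = -19 + 805/3226 = -60489/3226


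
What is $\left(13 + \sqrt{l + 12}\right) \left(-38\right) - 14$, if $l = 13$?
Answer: $-698$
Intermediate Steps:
$\left(13 + \sqrt{l + 12}\right) \left(-38\right) - 14 = \left(13 + \sqrt{13 + 12}\right) \left(-38\right) - 14 = \left(13 + \sqrt{25}\right) \left(-38\right) - 14 = \left(13 + 5\right) \left(-38\right) - 14 = 18 \left(-38\right) - 14 = -684 - 14 = -698$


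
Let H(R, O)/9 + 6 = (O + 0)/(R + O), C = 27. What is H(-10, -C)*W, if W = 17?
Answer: -29835/37 ≈ -806.35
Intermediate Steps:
H(R, O) = -54 + 9*O/(O + R) (H(R, O) = -54 + 9*((O + 0)/(R + O)) = -54 + 9*(O/(O + R)) = -54 + 9*O/(O + R))
H(-10, -C)*W = (9*(-6*(-10) - (-5)*27)/(-1*27 - 10))*17 = (9*(60 - 5*(-27))/(-27 - 10))*17 = (9*(60 + 135)/(-37))*17 = (9*(-1/37)*195)*17 = -1755/37*17 = -29835/37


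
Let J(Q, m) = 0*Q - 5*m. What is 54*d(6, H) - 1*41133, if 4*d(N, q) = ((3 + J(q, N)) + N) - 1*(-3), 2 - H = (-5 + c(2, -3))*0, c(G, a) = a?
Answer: -41376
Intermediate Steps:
J(Q, m) = -5*m (J(Q, m) = 0 - 5*m = -5*m)
H = 2 (H = 2 - (-5 - 3)*0 = 2 - (-8)*0 = 2 - 1*0 = 2 + 0 = 2)
d(N, q) = 3/2 - N (d(N, q) = (((3 - 5*N) + N) - 1*(-3))/4 = ((3 - 4*N) + 3)/4 = (6 - 4*N)/4 = 3/2 - N)
54*d(6, H) - 1*41133 = 54*(3/2 - 1*6) - 1*41133 = 54*(3/2 - 6) - 41133 = 54*(-9/2) - 41133 = -243 - 41133 = -41376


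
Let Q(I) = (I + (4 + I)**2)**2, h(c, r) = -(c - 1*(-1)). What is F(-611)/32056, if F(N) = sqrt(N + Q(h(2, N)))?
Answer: I*sqrt(607)/32056 ≈ 0.00076857*I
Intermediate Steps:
h(c, r) = -1 - c (h(c, r) = -(c + 1) = -(1 + c) = -1 - c)
F(N) = sqrt(4 + N) (F(N) = sqrt(N + ((-1 - 1*2) + (4 + (-1 - 1*2))**2)**2) = sqrt(N + ((-1 - 2) + (4 + (-1 - 2))**2)**2) = sqrt(N + (-3 + (4 - 3)**2)**2) = sqrt(N + (-3 + 1**2)**2) = sqrt(N + (-3 + 1)**2) = sqrt(N + (-2)**2) = sqrt(N + 4) = sqrt(4 + N))
F(-611)/32056 = sqrt(4 - 611)/32056 = sqrt(-607)*(1/32056) = (I*sqrt(607))*(1/32056) = I*sqrt(607)/32056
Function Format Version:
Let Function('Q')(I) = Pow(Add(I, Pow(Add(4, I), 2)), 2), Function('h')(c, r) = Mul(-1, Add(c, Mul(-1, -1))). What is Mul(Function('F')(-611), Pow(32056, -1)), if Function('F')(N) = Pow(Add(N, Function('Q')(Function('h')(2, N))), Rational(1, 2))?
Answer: Mul(Rational(1, 32056), I, Pow(607, Rational(1, 2))) ≈ Mul(0.00076857, I)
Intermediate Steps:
Function('h')(c, r) = Add(-1, Mul(-1, c)) (Function('h')(c, r) = Mul(-1, Add(c, 1)) = Mul(-1, Add(1, c)) = Add(-1, Mul(-1, c)))
Function('F')(N) = Pow(Add(4, N), Rational(1, 2)) (Function('F')(N) = Pow(Add(N, Pow(Add(Add(-1, Mul(-1, 2)), Pow(Add(4, Add(-1, Mul(-1, 2))), 2)), 2)), Rational(1, 2)) = Pow(Add(N, Pow(Add(Add(-1, -2), Pow(Add(4, Add(-1, -2)), 2)), 2)), Rational(1, 2)) = Pow(Add(N, Pow(Add(-3, Pow(Add(4, -3), 2)), 2)), Rational(1, 2)) = Pow(Add(N, Pow(Add(-3, Pow(1, 2)), 2)), Rational(1, 2)) = Pow(Add(N, Pow(Add(-3, 1), 2)), Rational(1, 2)) = Pow(Add(N, Pow(-2, 2)), Rational(1, 2)) = Pow(Add(N, 4), Rational(1, 2)) = Pow(Add(4, N), Rational(1, 2)))
Mul(Function('F')(-611), Pow(32056, -1)) = Mul(Pow(Add(4, -611), Rational(1, 2)), Pow(32056, -1)) = Mul(Pow(-607, Rational(1, 2)), Rational(1, 32056)) = Mul(Mul(I, Pow(607, Rational(1, 2))), Rational(1, 32056)) = Mul(Rational(1, 32056), I, Pow(607, Rational(1, 2)))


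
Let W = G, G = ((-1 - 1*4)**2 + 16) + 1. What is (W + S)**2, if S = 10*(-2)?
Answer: 484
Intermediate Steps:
S = -20
G = 42 (G = ((-1 - 4)**2 + 16) + 1 = ((-5)**2 + 16) + 1 = (25 + 16) + 1 = 41 + 1 = 42)
W = 42
(W + S)**2 = (42 - 20)**2 = 22**2 = 484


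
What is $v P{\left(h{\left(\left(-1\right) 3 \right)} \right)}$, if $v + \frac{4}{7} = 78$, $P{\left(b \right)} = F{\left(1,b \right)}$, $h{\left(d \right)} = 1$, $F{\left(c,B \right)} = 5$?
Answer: $\frac{2710}{7} \approx 387.14$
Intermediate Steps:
$P{\left(b \right)} = 5$
$v = \frac{542}{7}$ ($v = - \frac{4}{7} + 78 = \frac{542}{7} \approx 77.429$)
$v P{\left(h{\left(\left(-1\right) 3 \right)} \right)} = \frac{542}{7} \cdot 5 = \frac{2710}{7}$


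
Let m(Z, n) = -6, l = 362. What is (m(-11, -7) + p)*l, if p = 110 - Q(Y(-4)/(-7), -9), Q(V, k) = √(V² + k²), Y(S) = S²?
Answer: 240006/7 ≈ 34287.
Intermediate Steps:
p = 705/7 (p = 110 - √(((-4)²/(-7))² + (-9)²) = 110 - √((16*(-⅐))² + 81) = 110 - √((-16/7)² + 81) = 110 - √(256/49 + 81) = 110 - √(4225/49) = 110 - 1*65/7 = 110 - 65/7 = 705/7 ≈ 100.71)
(m(-11, -7) + p)*l = (-6 + 705/7)*362 = (663/7)*362 = 240006/7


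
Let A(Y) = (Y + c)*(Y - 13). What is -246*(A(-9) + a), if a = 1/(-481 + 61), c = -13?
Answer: -8334439/70 ≈ -1.1906e+5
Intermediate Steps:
A(Y) = (-13 + Y)**2 (A(Y) = (Y - 13)*(Y - 13) = (-13 + Y)*(-13 + Y) = (-13 + Y)**2)
a = -1/420 (a = 1/(-420) = -1/420 ≈ -0.0023810)
-246*(A(-9) + a) = -246*((169 + (-9)**2 - 26*(-9)) - 1/420) = -246*((169 + 81 + 234) - 1/420) = -246*(484 - 1/420) = -246*203279/420 = -8334439/70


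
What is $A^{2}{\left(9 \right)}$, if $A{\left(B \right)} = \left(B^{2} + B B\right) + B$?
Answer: $29241$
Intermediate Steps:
$A{\left(B \right)} = B + 2 B^{2}$ ($A{\left(B \right)} = \left(B^{2} + B^{2}\right) + B = 2 B^{2} + B = B + 2 B^{2}$)
$A^{2}{\left(9 \right)} = \left(9 \left(1 + 2 \cdot 9\right)\right)^{2} = \left(9 \left(1 + 18\right)\right)^{2} = \left(9 \cdot 19\right)^{2} = 171^{2} = 29241$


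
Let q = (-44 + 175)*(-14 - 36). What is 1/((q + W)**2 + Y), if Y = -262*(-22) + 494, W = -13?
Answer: 1/43079227 ≈ 2.3213e-8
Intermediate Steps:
q = -6550 (q = 131*(-50) = -6550)
Y = 6258 (Y = 5764 + 494 = 6258)
1/((q + W)**2 + Y) = 1/((-6550 - 13)**2 + 6258) = 1/((-6563)**2 + 6258) = 1/(43072969 + 6258) = 1/43079227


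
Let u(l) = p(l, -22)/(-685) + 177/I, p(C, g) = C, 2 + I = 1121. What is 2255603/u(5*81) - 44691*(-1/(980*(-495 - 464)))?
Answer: -10832700831542929/2079821660 ≈ -5.2085e+6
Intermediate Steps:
I = 1119 (I = -2 + 1121 = 1119)
u(l) = 59/373 - l/685 (u(l) = l/(-685) + 177/1119 = l*(-1/685) + 177*(1/1119) = -l/685 + 59/373 = 59/373 - l/685)
2255603/u(5*81) - 44691*(-1/(980*(-495 - 464))) = 2255603/(59/373 - 81/137) - 44691*(-1/(980*(-495 - 464))) = 2255603/(59/373 - 1/685*405) - 44691/((-959*(-980))) = 2255603/(59/373 - 81/137) - 44691/939820 = 2255603/(-22130/51101) - 44691*1/939820 = 2255603*(-51101/22130) - 44691/939820 = -115263568903/22130 - 44691/939820 = -10832700831542929/2079821660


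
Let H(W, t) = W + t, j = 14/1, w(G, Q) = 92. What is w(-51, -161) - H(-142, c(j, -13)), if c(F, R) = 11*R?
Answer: 377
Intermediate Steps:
j = 14 (j = 14*1 = 14)
w(-51, -161) - H(-142, c(j, -13)) = 92 - (-142 + 11*(-13)) = 92 - (-142 - 143) = 92 - 1*(-285) = 92 + 285 = 377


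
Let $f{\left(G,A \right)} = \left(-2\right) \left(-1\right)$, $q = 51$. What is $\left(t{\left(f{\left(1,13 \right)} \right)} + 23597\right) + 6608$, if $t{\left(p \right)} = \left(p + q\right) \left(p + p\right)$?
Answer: $30417$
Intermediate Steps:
$f{\left(G,A \right)} = 2$
$t{\left(p \right)} = 2 p \left(51 + p\right)$ ($t{\left(p \right)} = \left(p + 51\right) \left(p + p\right) = \left(51 + p\right) 2 p = 2 p \left(51 + p\right)$)
$\left(t{\left(f{\left(1,13 \right)} \right)} + 23597\right) + 6608 = \left(2 \cdot 2 \left(51 + 2\right) + 23597\right) + 6608 = \left(2 \cdot 2 \cdot 53 + 23597\right) + 6608 = \left(212 + 23597\right) + 6608 = 23809 + 6608 = 30417$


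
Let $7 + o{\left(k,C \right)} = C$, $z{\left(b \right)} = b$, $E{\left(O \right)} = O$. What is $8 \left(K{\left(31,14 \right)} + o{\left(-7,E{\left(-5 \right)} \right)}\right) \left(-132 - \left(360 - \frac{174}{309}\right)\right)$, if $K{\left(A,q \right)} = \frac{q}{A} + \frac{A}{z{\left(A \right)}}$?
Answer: $\frac{132416688}{3193} \approx 41471.0$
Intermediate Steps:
$o{\left(k,C \right)} = -7 + C$
$K{\left(A,q \right)} = 1 + \frac{q}{A}$ ($K{\left(A,q \right)} = \frac{q}{A} + \frac{A}{A} = \frac{q}{A} + 1 = 1 + \frac{q}{A}$)
$8 \left(K{\left(31,14 \right)} + o{\left(-7,E{\left(-5 \right)} \right)}\right) \left(-132 - \left(360 - \frac{174}{309}\right)\right) = 8 \left(\frac{31 + 14}{31} - 12\right) \left(-132 - \left(360 - \frac{174}{309}\right)\right) = 8 \left(\frac{1}{31} \cdot 45 - 12\right) \left(-132 + \left(174 \cdot \frac{1}{309} - 360\right)\right) = 8 \left(\frac{45}{31} - 12\right) \left(-132 + \left(\frac{58}{103} - 360\right)\right) = 8 \left(- \frac{327 \left(-132 - \frac{37022}{103}\right)}{31}\right) = 8 \left(\left(- \frac{327}{31}\right) \left(- \frac{50618}{103}\right)\right) = 8 \cdot \frac{16552086}{3193} = \frac{132416688}{3193}$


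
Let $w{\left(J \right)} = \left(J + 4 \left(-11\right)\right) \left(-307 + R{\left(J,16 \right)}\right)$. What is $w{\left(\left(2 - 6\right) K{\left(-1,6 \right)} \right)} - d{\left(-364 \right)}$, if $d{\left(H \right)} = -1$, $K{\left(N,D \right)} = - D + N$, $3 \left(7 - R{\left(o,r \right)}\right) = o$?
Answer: $\frac{14851}{3} \approx 4950.3$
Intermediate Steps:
$R{\left(o,r \right)} = 7 - \frac{o}{3}$
$K{\left(N,D \right)} = N - D$
$w{\left(J \right)} = \left(-300 - \frac{J}{3}\right) \left(-44 + J\right)$ ($w{\left(J \right)} = \left(J + 4 \left(-11\right)\right) \left(-307 - \left(-7 + \frac{J}{3}\right)\right) = \left(J - 44\right) \left(-300 - \frac{J}{3}\right) = \left(-44 + J\right) \left(-300 - \frac{J}{3}\right) = \left(-300 - \frac{J}{3}\right) \left(-44 + J\right)$)
$w{\left(\left(2 - 6\right) K{\left(-1,6 \right)} \right)} - d{\left(-364 \right)} = \left(13200 - \frac{856 \left(2 - 6\right) \left(-1 - 6\right)}{3} - \frac{\left(\left(2 - 6\right) \left(-1 - 6\right)\right)^{2}}{3}\right) - -1 = \left(13200 - \frac{856 \left(- 4 \left(-1 - 6\right)\right)}{3} - \frac{\left(- 4 \left(-1 - 6\right)\right)^{2}}{3}\right) + 1 = \left(13200 - \frac{856 \left(\left(-4\right) \left(-7\right)\right)}{3} - \frac{\left(\left(-4\right) \left(-7\right)\right)^{2}}{3}\right) + 1 = \left(13200 - \frac{23968}{3} - \frac{28^{2}}{3}\right) + 1 = \left(13200 - \frac{23968}{3} - \frac{784}{3}\right) + 1 = \frac{14848}{3} + 1 = \frac{14851}{3}$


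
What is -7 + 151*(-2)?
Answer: -309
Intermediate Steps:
-7 + 151*(-2) = -7 - 302 = -309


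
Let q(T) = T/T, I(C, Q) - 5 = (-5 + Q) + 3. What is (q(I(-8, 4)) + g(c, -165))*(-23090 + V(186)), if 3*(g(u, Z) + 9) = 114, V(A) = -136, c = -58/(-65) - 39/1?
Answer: -696780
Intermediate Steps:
c = -2477/65 (c = -58*(-1/65) - 39*1 = 58/65 - 39 = -2477/65 ≈ -38.108)
I(C, Q) = 3 + Q (I(C, Q) = 5 + ((-5 + Q) + 3) = 5 + (-2 + Q) = 3 + Q)
g(u, Z) = 29 (g(u, Z) = -9 + (1/3)*114 = -9 + 38 = 29)
q(T) = 1
(q(I(-8, 4)) + g(c, -165))*(-23090 + V(186)) = (1 + 29)*(-23090 - 136) = 30*(-23226) = -696780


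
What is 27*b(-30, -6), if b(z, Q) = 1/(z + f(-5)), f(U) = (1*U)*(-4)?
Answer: -27/10 ≈ -2.7000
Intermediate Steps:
f(U) = -4*U (f(U) = U*(-4) = -4*U)
b(z, Q) = 1/(20 + z) (b(z, Q) = 1/(z - 4*(-5)) = 1/(z + 20) = 1/(20 + z))
27*b(-30, -6) = 27/(20 - 30) = 27/(-10) = 27*(-1/10) = -27/10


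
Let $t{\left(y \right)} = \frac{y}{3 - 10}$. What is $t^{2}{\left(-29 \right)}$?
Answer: $\frac{841}{49} \approx 17.163$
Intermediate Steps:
$t{\left(y \right)} = - \frac{y}{7}$ ($t{\left(y \right)} = \frac{y}{-7} = y \left(- \frac{1}{7}\right) = - \frac{y}{7}$)
$t^{2}{\left(-29 \right)} = \left(\left(- \frac{1}{7}\right) \left(-29\right)\right)^{2} = \left(\frac{29}{7}\right)^{2} = \frac{841}{49}$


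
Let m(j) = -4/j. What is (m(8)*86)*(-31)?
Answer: 1333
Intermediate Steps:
(m(8)*86)*(-31) = (-4/8*86)*(-31) = (-4*1/8*86)*(-31) = -1/2*86*(-31) = -43*(-31) = 1333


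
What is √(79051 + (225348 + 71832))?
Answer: √376231 ≈ 613.38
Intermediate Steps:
√(79051 + (225348 + 71832)) = √(79051 + 297180) = √376231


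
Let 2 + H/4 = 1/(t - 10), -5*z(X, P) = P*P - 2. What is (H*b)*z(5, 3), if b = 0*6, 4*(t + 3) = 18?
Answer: 0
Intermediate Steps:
t = 3/2 (t = -3 + (¼)*18 = -3 + 9/2 = 3/2 ≈ 1.5000)
z(X, P) = ⅖ - P²/5 (z(X, P) = -(P*P - 2)/5 = -(P² - 2)/5 = -(-2 + P²)/5 = ⅖ - P²/5)
H = -144/17 (H = -8 + 4/(3/2 - 10) = -8 + 4/(-17/2) = -8 + 4*(-2/17) = -8 - 8/17 = -144/17 ≈ -8.4706)
b = 0
(H*b)*z(5, 3) = (-144/17*0)*(⅖ - ⅕*3²) = 0*(⅖ - ⅕*9) = 0*(⅖ - 9/5) = 0*(-7/5) = 0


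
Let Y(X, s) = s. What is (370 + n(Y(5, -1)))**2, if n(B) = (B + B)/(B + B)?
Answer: 137641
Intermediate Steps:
n(B) = 1 (n(B) = (2*B)/((2*B)) = (2*B)*(1/(2*B)) = 1)
(370 + n(Y(5, -1)))**2 = (370 + 1)**2 = 371**2 = 137641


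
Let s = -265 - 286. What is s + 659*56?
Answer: 36353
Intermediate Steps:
s = -551
s + 659*56 = -551 + 659*56 = -551 + 36904 = 36353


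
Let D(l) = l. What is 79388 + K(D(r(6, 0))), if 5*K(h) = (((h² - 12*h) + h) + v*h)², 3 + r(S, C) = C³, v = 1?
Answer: 398461/5 ≈ 79692.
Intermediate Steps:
r(S, C) = -3 + C³
K(h) = (h² - 10*h)²/5 (K(h) = (((h² - 12*h) + h) + 1*h)²/5 = ((h² - 11*h) + h)²/5 = (h² - 10*h)²/5)
79388 + K(D(r(6, 0))) = 79388 + (-3 + 0³)²*(-10 + (-3 + 0³))²/5 = 79388 + (-3 + 0)²*(-10 + (-3 + 0))²/5 = 79388 + (⅕)*(-3)²*(-10 - 3)² = 79388 + (⅕)*9*(-13)² = 79388 + (⅕)*9*169 = 79388 + 1521/5 = 398461/5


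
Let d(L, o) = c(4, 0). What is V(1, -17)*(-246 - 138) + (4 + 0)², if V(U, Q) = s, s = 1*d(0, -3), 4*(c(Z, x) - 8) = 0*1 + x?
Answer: -3056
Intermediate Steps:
c(Z, x) = 8 + x/4 (c(Z, x) = 8 + (0*1 + x)/4 = 8 + (0 + x)/4 = 8 + x/4)
d(L, o) = 8 (d(L, o) = 8 + (¼)*0 = 8 + 0 = 8)
s = 8 (s = 1*8 = 8)
V(U, Q) = 8
V(1, -17)*(-246 - 138) + (4 + 0)² = 8*(-246 - 138) + (4 + 0)² = 8*(-384) + 4² = -3072 + 16 = -3056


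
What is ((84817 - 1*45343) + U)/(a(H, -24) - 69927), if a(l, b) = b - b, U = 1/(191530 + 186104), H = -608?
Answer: -14906724517/26406812718 ≈ -0.56450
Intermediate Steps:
U = 1/377634 ≈ 2.6481e-6
a(l, b) = 0
((84817 - 1*45343) + U)/(a(H, -24) - 69927) = ((84817 - 1*45343) + 1/377634)/(0 - 69927) = ((84817 - 45343) + 1/377634)/(-69927) = (39474 + 1/377634)*(-1/69927) = (14906724517/377634)*(-1/69927) = -14906724517/26406812718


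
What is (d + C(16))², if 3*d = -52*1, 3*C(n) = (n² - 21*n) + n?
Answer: 13456/9 ≈ 1495.1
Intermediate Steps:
C(n) = -20*n/3 + n²/3 (C(n) = ((n² - 21*n) + n)/3 = (n² - 20*n)/3 = -20*n/3 + n²/3)
d = -52/3 (d = (-52*1)/3 = (⅓)*(-52) = -52/3 ≈ -17.333)
(d + C(16))² = (-52/3 + (⅓)*16*(-20 + 16))² = (-52/3 + (⅓)*16*(-4))² = (-52/3 - 64/3)² = (-116/3)² = 13456/9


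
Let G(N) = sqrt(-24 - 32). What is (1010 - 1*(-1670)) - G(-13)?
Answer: 2680 - 2*I*sqrt(14) ≈ 2680.0 - 7.4833*I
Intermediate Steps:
G(N) = 2*I*sqrt(14) (G(N) = sqrt(-56) = 2*I*sqrt(14))
(1010 - 1*(-1670)) - G(-13) = (1010 - 1*(-1670)) - 2*I*sqrt(14) = (1010 + 1670) - 2*I*sqrt(14) = 2680 - 2*I*sqrt(14)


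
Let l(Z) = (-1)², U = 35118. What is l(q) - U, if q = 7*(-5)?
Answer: -35117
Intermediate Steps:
q = -35
l(Z) = 1
l(q) - U = 1 - 1*35118 = 1 - 35118 = -35117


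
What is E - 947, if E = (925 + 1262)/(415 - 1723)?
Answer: -413621/436 ≈ -948.67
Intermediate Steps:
E = -729/436 (E = 2187/(-1308) = 2187*(-1/1308) = -729/436 ≈ -1.6720)
E - 947 = -729/436 - 947 = -413621/436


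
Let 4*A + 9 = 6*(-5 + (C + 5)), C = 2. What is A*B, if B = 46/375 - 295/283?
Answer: -97607/141500 ≈ -0.68980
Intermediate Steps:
B = -97607/106125 (B = 46*(1/375) - 295*1/283 = 46/375 - 295/283 = -97607/106125 ≈ -0.91974)
A = ¾ (A = -9/4 + (6*(-5 + (2 + 5)))/4 = -9/4 + (6*(-5 + 7))/4 = -9/4 + (6*2)/4 = -9/4 + (¼)*12 = -9/4 + 3 = ¾ ≈ 0.75000)
A*B = (¾)*(-97607/106125) = -97607/141500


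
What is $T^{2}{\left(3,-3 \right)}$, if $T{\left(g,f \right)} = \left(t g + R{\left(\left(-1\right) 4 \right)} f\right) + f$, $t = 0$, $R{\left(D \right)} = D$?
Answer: $81$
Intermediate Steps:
$T{\left(g,f \right)} = - 3 f$ ($T{\left(g,f \right)} = \left(0 g + \left(-1\right) 4 f\right) + f = \left(0 - 4 f\right) + f = - 4 f + f = - 3 f$)
$T^{2}{\left(3,-3 \right)} = \left(\left(-3\right) \left(-3\right)\right)^{2} = 9^{2} = 81$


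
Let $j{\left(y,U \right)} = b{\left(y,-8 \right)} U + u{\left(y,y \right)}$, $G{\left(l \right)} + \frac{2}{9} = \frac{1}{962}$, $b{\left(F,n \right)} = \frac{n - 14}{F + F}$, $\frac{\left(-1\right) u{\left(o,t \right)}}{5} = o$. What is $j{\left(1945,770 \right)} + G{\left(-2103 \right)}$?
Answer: $- \frac{32768842037}{3367962} \approx -9729.6$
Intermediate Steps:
$u{\left(o,t \right)} = - 5 o$
$b{\left(F,n \right)} = \frac{-14 + n}{2 F}$
$G{\left(l \right)} = - \frac{1915}{8658}$ ($G{\left(l \right)} = - \frac{2}{9} + \frac{1}{962} = - \frac{1915}{8658}$)
$j{\left(y,U \right)} = - 5 y - \frac{11 U}{y}$ ($j{\left(y,U \right)} = \frac{-14 - 8}{2 y} U - 5 y = \frac{1}{2} \frac{1}{y} \left(-22\right) U - 5 y = - \frac{11}{y} U - 5 y = - \frac{11 U}{y} - 5 y = - 5 y - \frac{11 U}{y}$)
$j{\left(1945,770 \right)} + G{\left(-2103 \right)} = \left(\left(-5\right) 1945 - \frac{8470}{1945}\right) - \frac{1915}{8658} = \left(-9725 - 8470 \cdot \frac{1}{1945}\right) - \frac{1915}{8658} = \left(-9725 - \frac{1694}{389}\right) - \frac{1915}{8658} = - \frac{3784719}{389} - \frac{1915}{8658} = - \frac{32768842037}{3367962}$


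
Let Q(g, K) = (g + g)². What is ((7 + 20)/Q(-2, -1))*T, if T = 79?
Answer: 2133/16 ≈ 133.31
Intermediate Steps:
Q(g, K) = 4*g² (Q(g, K) = (2*g)² = 4*g²)
((7 + 20)/Q(-2, -1))*T = ((7 + 20)/((4*(-2)²)))*79 = (27/((4*4)))*79 = (27/16)*79 = 2133/16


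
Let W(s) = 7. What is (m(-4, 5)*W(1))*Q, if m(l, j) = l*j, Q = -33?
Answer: 4620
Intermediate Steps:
m(l, j) = j*l
(m(-4, 5)*W(1))*Q = ((5*(-4))*7)*(-33) = -20*7*(-33) = -140*(-33) = 4620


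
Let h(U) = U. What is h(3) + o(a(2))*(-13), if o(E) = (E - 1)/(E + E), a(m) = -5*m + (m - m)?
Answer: -83/20 ≈ -4.1500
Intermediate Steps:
a(m) = -5*m (a(m) = -5*m + 0 = -5*m)
o(E) = (-1 + E)/(2*E) (o(E) = (-1 + E)/((2*E)) = (-1 + E)*(1/(2*E)) = (-1 + E)/(2*E))
h(3) + o(a(2))*(-13) = 3 + ((-1 - 5*2)/(2*((-5*2))))*(-13) = 3 + ((½)*(-1 - 10)/(-10))*(-13) = 3 + ((½)*(-⅒)*(-11))*(-13) = 3 + (11/20)*(-13) = 3 - 143/20 = -83/20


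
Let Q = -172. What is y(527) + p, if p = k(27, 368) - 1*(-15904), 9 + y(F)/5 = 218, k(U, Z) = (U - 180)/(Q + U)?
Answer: 2457758/145 ≈ 16950.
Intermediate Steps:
k(U, Z) = (-180 + U)/(-172 + U) (k(U, Z) = (U - 180)/(-172 + U) = (-180 + U)/(-172 + U))
y(F) = 1045 (y(F) = -45 + 5*218 = -45 + 1090 = 1045)
p = 2306233/145 (p = (-180 + 27)/(-172 + 27) - 1*(-15904) = -153/(-145) + 15904 = -1/145*(-153) + 15904 = 153/145 + 15904 = 2306233/145 ≈ 15905.)
y(527) + p = 1045 + 2306233/145 = 2457758/145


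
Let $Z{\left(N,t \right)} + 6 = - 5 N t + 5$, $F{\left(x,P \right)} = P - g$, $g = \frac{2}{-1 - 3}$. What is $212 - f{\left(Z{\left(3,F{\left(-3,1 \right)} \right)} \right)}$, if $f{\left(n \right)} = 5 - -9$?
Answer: $198$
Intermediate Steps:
$g = - \frac{1}{2}$ ($g = \frac{2}{-4} = 2 \left(- \frac{1}{4}\right) = - \frac{1}{2} \approx -0.5$)
$F{\left(x,P \right)} = \frac{1}{2} + P$ ($F{\left(x,P \right)} = P - - \frac{1}{2} = P + \frac{1}{2} = \frac{1}{2} + P$)
$Z{\left(N,t \right)} = -1 - 5 N t$ ($Z{\left(N,t \right)} = -6 + \left(- 5 N t + 5\right) = -6 - \left(-5 + 5 N t\right) = -1 - 5 N t$)
$f{\left(n \right)} = 14$ ($f{\left(n \right)} = 5 + 9 = 14$)
$212 - f{\left(Z{\left(3,F{\left(-3,1 \right)} \right)} \right)} = 212 - 14 = 198$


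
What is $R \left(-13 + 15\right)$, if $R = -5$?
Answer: $-10$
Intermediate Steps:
$R \left(-13 + 15\right) = - 5 \left(-13 + 15\right) = \left(-5\right) 2 = -10$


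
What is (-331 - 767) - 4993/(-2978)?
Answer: -3264851/2978 ≈ -1096.3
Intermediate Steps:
(-331 - 767) - 4993/(-2978) = -1098 - 4993*(-1/2978) = -1098 + 4993/2978 = -3264851/2978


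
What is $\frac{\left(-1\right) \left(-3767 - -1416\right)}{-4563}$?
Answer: $- \frac{2351}{4563} \approx -0.51523$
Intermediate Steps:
$\frac{\left(-1\right) \left(-3767 - -1416\right)}{-4563} = - (-3767 + 1416) \left(- \frac{1}{4563}\right) = \left(-1\right) \left(-2351\right) \left(- \frac{1}{4563}\right) = 2351 \left(- \frac{1}{4563}\right) = - \frac{2351}{4563}$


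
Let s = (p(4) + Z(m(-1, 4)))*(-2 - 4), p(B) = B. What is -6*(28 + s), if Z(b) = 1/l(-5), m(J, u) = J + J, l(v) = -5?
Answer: -156/5 ≈ -31.200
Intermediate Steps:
m(J, u) = 2*J
Z(b) = -⅕ (Z(b) = 1/(-5) = -⅕)
s = -114/5 (s = (4 - ⅕)*(-2 - 4) = (19/5)*(-6) = -114/5 ≈ -22.800)
-6*(28 + s) = -6*(28 - 114/5) = -6*26/5 = -156/5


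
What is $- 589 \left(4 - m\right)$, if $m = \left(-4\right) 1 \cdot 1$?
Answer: $-4712$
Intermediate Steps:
$m = -4$ ($m = \left(-4\right) 1 = -4$)
$- 589 \left(4 - m\right) = - 589 \left(4 - -4\right) = - 589 \left(4 + 4\right) = \left(-589\right) 8 = -4712$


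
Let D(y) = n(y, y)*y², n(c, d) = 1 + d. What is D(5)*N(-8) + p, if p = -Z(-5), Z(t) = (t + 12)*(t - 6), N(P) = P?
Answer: -1123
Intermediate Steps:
Z(t) = (-6 + t)*(12 + t) (Z(t) = (12 + t)*(-6 + t) = (-6 + t)*(12 + t))
p = 77 (p = -(-72 + (-5)² + 6*(-5)) = -(-72 + 25 - 30) = -1*(-77) = 77)
D(y) = y²*(1 + y) (D(y) = (1 + y)*y² = y²*(1 + y))
D(5)*N(-8) + p = (5²*(1 + 5))*(-8) + 77 = (25*6)*(-8) + 77 = 150*(-8) + 77 = -1200 + 77 = -1123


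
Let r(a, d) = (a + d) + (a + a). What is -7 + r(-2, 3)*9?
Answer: -34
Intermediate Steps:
r(a, d) = d + 3*a (r(a, d) = (a + d) + 2*a = d + 3*a)
-7 + r(-2, 3)*9 = -7 + (3 + 3*(-2))*9 = -7 + (3 - 6)*9 = -7 - 3*9 = -7 - 27 = -34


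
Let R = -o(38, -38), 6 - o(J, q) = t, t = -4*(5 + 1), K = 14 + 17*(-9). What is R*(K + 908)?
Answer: -23070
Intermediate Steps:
K = -139 (K = 14 - 153 = -139)
t = -24 (t = -4*6 = -24)
o(J, q) = 30 (o(J, q) = 6 - 1*(-24) = 6 + 24 = 30)
R = -30 (R = -1*30 = -30)
R*(K + 908) = -30*(-139 + 908) = -30*769 = -23070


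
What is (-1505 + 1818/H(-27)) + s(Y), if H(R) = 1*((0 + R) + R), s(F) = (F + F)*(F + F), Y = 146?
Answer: 251176/3 ≈ 83725.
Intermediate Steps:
s(F) = 4*F² (s(F) = (2*F)*(2*F) = 4*F²)
H(R) = 2*R (H(R) = 1*(R + R) = 1*(2*R) = 2*R)
(-1505 + 1818/H(-27)) + s(Y) = (-1505 + 1818/((2*(-27)))) + 4*146² = (-1505 + 1818/(-54)) + 4*21316 = (-1505 + 1818*(-1/54)) + 85264 = (-1505 - 101/3) + 85264 = -4616/3 + 85264 = 251176/3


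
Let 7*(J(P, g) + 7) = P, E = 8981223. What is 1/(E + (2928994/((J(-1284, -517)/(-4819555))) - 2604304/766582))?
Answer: 510926903/37879540174469457543 ≈ 1.3488e-11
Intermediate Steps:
J(P, g) = -7 + P/7
1/(E + (2928994/((J(-1284, -517)/(-4819555))) - 2604304/766582)) = 1/(8981223 + (2928994/(((-7 + (⅐)*(-1284))/(-4819555))) - 2604304/766582)) = 1/(8981223 + (2928994/(((-7 - 1284/7)*(-1/4819555))) - 2604304*1/766582)) = 1/(8981223 + (2928994/((-1333/7*(-1/4819555))) - 1302152/383291)) = 1/(8981223 + (2928994/(1333/33736885) - 1302152/383291)) = 1/(8981223 + (2928994*(33736885/1333) - 1302152/383291)) = 1/(8981223 + (98815133743690/1333 - 1302152/383291)) = 1/(8981223 + 37874951426016915174/510926903) = 1/(37879540174469457543/510926903) = 510926903/37879540174469457543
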